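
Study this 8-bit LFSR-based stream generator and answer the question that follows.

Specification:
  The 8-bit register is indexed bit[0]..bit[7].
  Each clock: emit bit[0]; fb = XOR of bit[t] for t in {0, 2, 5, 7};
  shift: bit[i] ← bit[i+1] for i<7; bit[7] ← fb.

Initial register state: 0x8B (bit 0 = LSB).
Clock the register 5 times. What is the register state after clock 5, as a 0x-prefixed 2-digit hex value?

0x24

reg_0 = 0x8B
clock 1: out=1, reg = 0x45
clock 2: out=1, reg = 0x22
clock 3: out=0, reg = 0x91
clock 4: out=1, reg = 0x48
clock 5: out=0, reg = 0x24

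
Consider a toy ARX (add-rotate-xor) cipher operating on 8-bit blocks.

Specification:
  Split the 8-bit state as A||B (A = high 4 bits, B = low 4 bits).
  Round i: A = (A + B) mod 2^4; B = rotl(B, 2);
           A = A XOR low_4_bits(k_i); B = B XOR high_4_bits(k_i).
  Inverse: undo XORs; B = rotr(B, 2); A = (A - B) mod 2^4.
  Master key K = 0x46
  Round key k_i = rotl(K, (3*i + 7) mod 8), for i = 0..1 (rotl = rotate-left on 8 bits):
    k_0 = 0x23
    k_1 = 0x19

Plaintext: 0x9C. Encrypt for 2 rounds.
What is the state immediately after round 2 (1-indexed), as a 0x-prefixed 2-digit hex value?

s_0 = plaintext = 0x9C
s_1 = Round(s_0, k_0) = 0x61
s_2 = Round(s_1, k_1) = 0xE5

0xE5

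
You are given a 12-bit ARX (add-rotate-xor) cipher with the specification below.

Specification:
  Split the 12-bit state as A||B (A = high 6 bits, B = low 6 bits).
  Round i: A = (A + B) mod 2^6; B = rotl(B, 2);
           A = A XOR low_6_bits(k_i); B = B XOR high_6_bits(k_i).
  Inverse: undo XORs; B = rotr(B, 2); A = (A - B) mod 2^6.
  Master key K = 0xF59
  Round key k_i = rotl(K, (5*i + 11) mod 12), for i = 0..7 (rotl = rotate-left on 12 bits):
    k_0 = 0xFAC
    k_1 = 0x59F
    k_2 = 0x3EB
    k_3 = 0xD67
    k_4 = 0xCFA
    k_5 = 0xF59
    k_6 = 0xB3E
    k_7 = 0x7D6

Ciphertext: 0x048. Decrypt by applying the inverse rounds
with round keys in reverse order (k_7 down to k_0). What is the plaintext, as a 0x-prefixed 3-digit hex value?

0x600

s_0 = ciphertext = 0x048
s_1 = InvRound(s_0, k_7) = 0x8B5
s_2 = InvRound(s_1, k_6) = 0x196
s_3 = InvRound(s_2, k_5) = 0x97A
s_4 = InvRound(s_3, k_4) = 0x352
s_5 = InvRound(s_4, k_3) = 0xC79
s_6 = InvRound(s_5, k_2) = 0xB6D
s_7 = InvRound(s_6, k_1) = 0xD3E
s_8 = InvRound(s_7, k_0) = 0x600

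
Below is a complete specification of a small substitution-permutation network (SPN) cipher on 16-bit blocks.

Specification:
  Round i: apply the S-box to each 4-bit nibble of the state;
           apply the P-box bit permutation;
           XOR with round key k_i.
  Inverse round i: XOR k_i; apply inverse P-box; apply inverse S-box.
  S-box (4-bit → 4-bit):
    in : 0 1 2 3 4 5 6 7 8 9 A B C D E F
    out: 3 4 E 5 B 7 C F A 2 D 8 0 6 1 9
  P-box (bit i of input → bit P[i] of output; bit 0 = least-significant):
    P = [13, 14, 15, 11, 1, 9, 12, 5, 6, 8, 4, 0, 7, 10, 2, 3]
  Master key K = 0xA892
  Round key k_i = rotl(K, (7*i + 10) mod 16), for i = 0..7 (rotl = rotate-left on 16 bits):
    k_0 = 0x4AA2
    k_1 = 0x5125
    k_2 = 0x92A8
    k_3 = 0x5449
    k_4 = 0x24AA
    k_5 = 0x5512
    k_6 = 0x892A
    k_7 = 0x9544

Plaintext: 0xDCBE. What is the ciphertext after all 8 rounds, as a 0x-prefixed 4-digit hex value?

s_0 = plaintext = 0xDCBE
s_1 = Round(s_0, k_0) = 0x6E86
s_2 = Round(s_1, k_1) = 0xDB49
s_3 = Round(s_2, k_2) = 0xD48F
s_4 = Round(s_3, k_3) = 0x7B2C
s_5 = Round(s_4, k_4) = 0x3207
s_6 = Round(s_5, k_5) = 0xBE85
s_7 = Round(s_6, k_6) = 0x6B42
s_8 = Round(s_7, k_7) = 0x5F6B

0x5F6B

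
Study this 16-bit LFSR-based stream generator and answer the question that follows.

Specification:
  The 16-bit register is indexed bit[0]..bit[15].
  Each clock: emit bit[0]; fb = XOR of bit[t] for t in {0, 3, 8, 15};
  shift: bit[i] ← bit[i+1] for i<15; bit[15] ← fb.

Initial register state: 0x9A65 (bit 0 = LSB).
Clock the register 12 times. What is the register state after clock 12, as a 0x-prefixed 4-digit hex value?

0xD6E9

reg_0 = 0x9A65
clock 1: out=1, reg = 0x4D32
clock 2: out=0, reg = 0xA699
clock 3: out=1, reg = 0xD34C
clock 4: out=0, reg = 0xE9A6
clock 5: out=0, reg = 0x74D3
clock 6: out=1, reg = 0xBA69
clock 7: out=1, reg = 0xDD34
clock 8: out=0, reg = 0x6E9A
clock 9: out=0, reg = 0xB74D
clock 10: out=1, reg = 0x5BA6
clock 11: out=0, reg = 0xADD3
clock 12: out=1, reg = 0xD6E9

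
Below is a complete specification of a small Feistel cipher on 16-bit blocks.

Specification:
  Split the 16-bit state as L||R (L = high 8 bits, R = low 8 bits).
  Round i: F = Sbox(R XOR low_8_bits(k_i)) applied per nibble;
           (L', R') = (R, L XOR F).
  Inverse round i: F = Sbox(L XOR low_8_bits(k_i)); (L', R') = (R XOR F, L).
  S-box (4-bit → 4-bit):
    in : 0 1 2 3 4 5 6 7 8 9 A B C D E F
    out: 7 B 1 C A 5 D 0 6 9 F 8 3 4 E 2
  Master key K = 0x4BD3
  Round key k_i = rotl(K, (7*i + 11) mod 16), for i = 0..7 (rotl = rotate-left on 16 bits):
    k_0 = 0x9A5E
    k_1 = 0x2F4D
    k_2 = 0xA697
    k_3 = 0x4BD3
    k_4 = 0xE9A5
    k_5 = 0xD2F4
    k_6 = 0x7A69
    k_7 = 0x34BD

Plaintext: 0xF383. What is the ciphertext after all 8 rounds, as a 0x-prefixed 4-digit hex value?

0x63EB

s_0 = plaintext = 0xF383
s_1 = Round(s_0, k_0) = 0x83B7
s_2 = Round(s_1, k_1) = 0xB7AC
s_3 = Round(s_2, k_2) = 0xAC7F
s_4 = Round(s_3, k_3) = 0x7F5F
s_5 = Round(s_4, k_4) = 0x5F50
s_6 = Round(s_5, k_5) = 0x50A5
s_7 = Round(s_6, k_6) = 0xA563
s_8 = Round(s_7, k_7) = 0x63EB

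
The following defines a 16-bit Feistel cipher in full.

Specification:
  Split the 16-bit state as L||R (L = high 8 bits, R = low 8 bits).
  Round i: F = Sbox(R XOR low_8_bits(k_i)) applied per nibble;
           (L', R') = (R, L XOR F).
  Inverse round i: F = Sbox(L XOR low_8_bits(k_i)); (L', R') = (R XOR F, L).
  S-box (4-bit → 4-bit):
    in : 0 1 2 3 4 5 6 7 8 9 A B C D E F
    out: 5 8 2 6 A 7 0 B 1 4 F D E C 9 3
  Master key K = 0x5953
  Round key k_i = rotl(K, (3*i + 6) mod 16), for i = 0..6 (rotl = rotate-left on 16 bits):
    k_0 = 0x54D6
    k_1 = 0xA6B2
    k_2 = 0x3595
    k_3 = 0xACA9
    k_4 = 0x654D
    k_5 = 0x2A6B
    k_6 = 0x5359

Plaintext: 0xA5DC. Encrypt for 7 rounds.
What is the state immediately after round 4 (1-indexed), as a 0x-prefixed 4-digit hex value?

0x6B9F

s_0 = plaintext = 0xA5DC
s_1 = Round(s_0, k_0) = 0xDCFA
s_2 = Round(s_1, k_1) = 0xFA7D
s_3 = Round(s_2, k_2) = 0x7D6B
s_4 = Round(s_3, k_3) = 0x6B9F
s_5 = Round(s_4, k_4) = 0x9FA9
s_6 = Round(s_5, k_5) = 0xA97D
s_7 = Round(s_6, k_6) = 0x7D83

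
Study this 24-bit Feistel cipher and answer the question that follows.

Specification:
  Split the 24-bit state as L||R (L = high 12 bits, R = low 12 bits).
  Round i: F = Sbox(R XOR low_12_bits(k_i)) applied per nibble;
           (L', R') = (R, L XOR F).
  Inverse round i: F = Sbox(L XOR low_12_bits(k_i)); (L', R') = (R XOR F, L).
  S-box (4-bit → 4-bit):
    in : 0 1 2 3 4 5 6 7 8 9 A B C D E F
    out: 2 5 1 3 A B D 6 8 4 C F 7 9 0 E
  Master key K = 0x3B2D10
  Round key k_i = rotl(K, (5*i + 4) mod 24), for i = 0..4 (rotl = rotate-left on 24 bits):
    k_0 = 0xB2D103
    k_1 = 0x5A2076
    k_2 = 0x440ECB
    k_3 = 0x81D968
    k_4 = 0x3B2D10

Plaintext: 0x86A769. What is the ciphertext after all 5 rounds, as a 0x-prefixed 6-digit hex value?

0x5BCCE3

s_0 = plaintext = 0x86A769
s_1 = Round(s_0, k_0) = 0x7695B6
s_2 = Round(s_1, k_1) = 0x5B6C1B
s_3 = Round(s_2, k_2) = 0xC1B424
s_4 = Round(s_3, k_3) = 0x4245BC
s_5 = Round(s_4, k_4) = 0x5BCCE3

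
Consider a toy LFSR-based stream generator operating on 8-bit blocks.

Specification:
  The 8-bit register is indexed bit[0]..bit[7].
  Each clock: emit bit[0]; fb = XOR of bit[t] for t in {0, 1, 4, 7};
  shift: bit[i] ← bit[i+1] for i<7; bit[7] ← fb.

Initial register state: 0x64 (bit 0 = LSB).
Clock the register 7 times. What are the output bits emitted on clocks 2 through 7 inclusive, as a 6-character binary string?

010011

reg_0 = 0x64
clock 1: out=0, reg = 0x32
clock 2: out=0, reg = 0x19
clock 3: out=1, reg = 0x0C
clock 4: out=0, reg = 0x06
clock 5: out=0, reg = 0x83
clock 6: out=1, reg = 0xC1
clock 7: out=1, reg = 0x60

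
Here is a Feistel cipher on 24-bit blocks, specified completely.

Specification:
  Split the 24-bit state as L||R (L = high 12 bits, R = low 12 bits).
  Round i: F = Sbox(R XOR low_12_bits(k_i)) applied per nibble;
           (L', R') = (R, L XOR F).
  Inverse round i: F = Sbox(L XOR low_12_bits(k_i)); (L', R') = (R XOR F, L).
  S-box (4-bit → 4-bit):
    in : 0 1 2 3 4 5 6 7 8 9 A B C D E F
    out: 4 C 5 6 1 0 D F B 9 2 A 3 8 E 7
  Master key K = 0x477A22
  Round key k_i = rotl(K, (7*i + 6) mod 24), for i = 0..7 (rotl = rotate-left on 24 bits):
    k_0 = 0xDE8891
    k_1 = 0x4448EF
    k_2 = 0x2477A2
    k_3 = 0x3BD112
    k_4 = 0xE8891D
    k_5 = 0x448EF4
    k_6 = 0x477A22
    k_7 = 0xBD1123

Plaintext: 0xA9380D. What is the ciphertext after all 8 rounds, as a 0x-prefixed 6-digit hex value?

0xA2D7F1

s_0 = plaintext = 0xA9380D
s_1 = Round(s_0, k_0) = 0x80DE00
s_2 = Round(s_1, k_1) = 0xE005EA
s_3 = Round(s_2, k_2) = 0x5EAB1B
s_4 = Round(s_3, k_3) = 0xB1B7A3
s_5 = Round(s_4, k_4) = 0x7A35B5
s_6 = Round(s_5, k_5) = 0x5B5DBF
s_7 = Round(s_6, k_6) = 0xDBFA2D
s_8 = Round(s_7, k_7) = 0xA2D7F1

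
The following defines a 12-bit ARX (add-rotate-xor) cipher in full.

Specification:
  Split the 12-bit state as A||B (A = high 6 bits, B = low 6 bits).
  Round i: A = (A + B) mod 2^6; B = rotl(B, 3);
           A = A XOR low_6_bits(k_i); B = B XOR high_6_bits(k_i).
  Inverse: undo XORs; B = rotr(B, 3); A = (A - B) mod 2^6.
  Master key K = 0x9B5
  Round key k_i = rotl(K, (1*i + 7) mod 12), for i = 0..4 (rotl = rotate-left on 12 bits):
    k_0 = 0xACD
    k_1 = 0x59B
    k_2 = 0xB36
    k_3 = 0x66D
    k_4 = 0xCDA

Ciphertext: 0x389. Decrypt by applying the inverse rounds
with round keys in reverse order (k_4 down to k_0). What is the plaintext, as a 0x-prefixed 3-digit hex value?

0x6E0

s_0 = ciphertext = 0x389
s_1 = InvRound(s_0, k_4) = 0xF57
s_2 = InvRound(s_1, k_3) = 0x7F1
s_3 = InvRound(s_2, k_2) = 0xFAB
s_4 = InvRound(s_3, k_1) = 0xDAF
s_5 = InvRound(s_4, k_0) = 0x6E0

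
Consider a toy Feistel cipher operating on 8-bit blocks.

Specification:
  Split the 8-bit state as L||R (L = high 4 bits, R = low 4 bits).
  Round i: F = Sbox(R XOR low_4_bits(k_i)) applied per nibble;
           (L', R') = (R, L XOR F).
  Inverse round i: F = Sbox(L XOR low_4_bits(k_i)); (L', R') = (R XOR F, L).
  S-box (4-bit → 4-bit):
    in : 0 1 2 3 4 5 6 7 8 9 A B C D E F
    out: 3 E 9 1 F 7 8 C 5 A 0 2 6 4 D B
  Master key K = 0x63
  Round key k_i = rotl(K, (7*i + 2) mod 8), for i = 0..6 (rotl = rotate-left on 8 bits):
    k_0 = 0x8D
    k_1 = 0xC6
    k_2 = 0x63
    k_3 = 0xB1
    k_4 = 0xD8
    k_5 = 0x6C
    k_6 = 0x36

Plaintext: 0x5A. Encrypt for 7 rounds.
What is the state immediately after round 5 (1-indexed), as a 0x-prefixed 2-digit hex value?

0xFC

s_0 = plaintext = 0x5A
s_1 = Round(s_0, k_0) = 0xA9
s_2 = Round(s_1, k_1) = 0x91
s_3 = Round(s_2, k_2) = 0x10
s_4 = Round(s_3, k_3) = 0x0F
s_5 = Round(s_4, k_4) = 0xFC
s_6 = Round(s_5, k_5) = 0xCC
s_7 = Round(s_6, k_6) = 0xCC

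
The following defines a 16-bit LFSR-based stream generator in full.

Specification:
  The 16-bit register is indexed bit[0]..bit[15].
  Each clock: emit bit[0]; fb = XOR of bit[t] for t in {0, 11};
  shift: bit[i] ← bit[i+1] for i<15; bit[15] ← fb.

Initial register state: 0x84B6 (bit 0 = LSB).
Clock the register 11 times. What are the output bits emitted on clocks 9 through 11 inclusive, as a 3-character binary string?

001

reg_0 = 0x84B6
clock 1: out=0, reg = 0x425B
clock 2: out=1, reg = 0xA12D
clock 3: out=1, reg = 0xD096
clock 4: out=0, reg = 0x684B
clock 5: out=1, reg = 0x3425
clock 6: out=1, reg = 0x9A12
clock 7: out=0, reg = 0xCD09
clock 8: out=1, reg = 0x6684
clock 9: out=0, reg = 0x3342
clock 10: out=0, reg = 0x19A1
clock 11: out=1, reg = 0x0CD0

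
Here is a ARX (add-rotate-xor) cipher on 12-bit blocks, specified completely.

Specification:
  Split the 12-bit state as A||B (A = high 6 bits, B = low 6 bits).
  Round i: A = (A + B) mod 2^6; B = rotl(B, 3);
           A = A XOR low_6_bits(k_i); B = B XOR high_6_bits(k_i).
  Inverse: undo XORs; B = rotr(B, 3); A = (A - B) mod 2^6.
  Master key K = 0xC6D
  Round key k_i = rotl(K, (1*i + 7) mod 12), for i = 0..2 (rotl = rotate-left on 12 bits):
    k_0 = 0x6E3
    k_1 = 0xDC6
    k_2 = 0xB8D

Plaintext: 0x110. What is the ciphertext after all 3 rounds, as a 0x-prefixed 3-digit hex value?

0x7C9

s_0 = plaintext = 0x110
s_1 = Round(s_0, k_0) = 0xDD9
s_2 = Round(s_1, k_1) = 0x5BC
s_3 = Round(s_2, k_2) = 0x7C9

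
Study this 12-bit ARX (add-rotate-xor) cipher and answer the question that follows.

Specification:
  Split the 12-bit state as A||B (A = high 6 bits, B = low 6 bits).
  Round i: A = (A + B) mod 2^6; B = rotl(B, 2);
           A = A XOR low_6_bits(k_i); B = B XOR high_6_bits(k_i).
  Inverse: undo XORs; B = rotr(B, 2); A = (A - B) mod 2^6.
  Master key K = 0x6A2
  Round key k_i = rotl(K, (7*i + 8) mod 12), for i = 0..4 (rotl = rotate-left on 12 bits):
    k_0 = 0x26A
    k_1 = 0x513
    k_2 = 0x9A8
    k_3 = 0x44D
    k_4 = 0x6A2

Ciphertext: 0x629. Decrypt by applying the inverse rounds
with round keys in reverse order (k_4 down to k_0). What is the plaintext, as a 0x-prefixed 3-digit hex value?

0xF3E

s_0 = ciphertext = 0x629
s_1 = InvRound(s_0, k_4) = 0xFBC
s_2 = InvRound(s_1, k_3) = 0x61B
s_3 = InvRound(s_2, k_2) = 0x45F
s_4 = InvRound(s_3, k_1) = 0x432
s_5 = InvRound(s_4, k_0) = 0xF3E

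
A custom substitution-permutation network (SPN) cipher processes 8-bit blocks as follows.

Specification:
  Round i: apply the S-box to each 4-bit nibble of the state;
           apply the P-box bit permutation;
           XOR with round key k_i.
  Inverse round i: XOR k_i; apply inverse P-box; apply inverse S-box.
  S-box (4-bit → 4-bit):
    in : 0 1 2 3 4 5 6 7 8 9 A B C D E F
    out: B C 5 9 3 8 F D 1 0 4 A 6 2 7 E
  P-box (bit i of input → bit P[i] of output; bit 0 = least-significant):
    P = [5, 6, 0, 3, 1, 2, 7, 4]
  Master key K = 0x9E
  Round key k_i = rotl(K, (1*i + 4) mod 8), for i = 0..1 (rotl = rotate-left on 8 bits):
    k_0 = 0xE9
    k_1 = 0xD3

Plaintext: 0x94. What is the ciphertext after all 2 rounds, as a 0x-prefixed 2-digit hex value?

s_0 = plaintext = 0x94
s_1 = Round(s_0, k_0) = 0x89
s_2 = Round(s_1, k_1) = 0xD1

0xD1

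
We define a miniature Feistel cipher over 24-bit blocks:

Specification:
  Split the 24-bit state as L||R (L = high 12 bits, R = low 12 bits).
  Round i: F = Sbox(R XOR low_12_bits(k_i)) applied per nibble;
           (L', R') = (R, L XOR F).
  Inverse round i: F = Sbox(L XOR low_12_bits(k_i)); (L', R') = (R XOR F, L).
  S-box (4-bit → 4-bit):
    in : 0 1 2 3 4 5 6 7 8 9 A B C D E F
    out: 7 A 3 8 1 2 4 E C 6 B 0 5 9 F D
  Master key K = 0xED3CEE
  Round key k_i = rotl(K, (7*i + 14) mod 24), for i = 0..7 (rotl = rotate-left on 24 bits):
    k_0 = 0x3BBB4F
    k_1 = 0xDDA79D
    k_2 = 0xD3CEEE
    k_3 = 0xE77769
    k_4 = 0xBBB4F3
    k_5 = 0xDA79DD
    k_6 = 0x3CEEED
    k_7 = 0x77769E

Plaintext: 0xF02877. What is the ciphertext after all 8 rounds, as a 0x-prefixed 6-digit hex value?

s_0 = plaintext = 0xF02877
s_1 = Round(s_0, k_0) = 0x87778E
s_2 = Round(s_1, k_1) = 0x78EFDF
s_3 = Round(s_2, k_2) = 0xFDFD04
s_4 = Round(s_3, k_3) = 0xD04496
s_5 = Round(s_4, k_4) = 0x496A46
s_6 = Round(s_5, k_5) = 0xA46CF6
s_7 = Round(s_6, k_6) = 0xCF69E6
s_8 = Round(s_7, k_7) = 0x9E611A

0x9E611A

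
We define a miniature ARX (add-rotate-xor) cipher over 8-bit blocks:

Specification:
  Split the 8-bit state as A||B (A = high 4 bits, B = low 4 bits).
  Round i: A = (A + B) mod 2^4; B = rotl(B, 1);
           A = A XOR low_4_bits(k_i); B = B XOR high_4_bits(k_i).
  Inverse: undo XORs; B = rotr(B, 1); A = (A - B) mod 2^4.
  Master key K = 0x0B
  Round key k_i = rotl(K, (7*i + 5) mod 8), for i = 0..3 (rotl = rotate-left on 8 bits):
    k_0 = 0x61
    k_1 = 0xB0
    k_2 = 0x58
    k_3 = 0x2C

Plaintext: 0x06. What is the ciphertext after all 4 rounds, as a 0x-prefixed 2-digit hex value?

s_0 = plaintext = 0x06
s_1 = Round(s_0, k_0) = 0x7A
s_2 = Round(s_1, k_1) = 0x1E
s_3 = Round(s_2, k_2) = 0x78
s_4 = Round(s_3, k_3) = 0x33

0x33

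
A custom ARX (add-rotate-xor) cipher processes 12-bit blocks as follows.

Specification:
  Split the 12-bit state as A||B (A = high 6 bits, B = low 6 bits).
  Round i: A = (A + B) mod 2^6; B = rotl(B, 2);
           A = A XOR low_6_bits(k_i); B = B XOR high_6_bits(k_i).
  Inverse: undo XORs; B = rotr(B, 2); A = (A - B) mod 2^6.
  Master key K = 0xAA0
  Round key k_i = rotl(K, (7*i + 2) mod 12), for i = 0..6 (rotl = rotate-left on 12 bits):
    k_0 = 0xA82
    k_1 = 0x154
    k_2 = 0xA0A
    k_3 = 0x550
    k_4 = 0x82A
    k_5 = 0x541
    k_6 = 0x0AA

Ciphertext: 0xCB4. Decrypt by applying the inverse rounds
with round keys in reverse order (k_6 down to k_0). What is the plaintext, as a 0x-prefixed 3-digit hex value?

0x779

s_0 = ciphertext = 0xCB4
s_1 = InvRound(s_0, k_6) = 0xAED
s_2 = InvRound(s_1, k_5) = 0x70E
s_3 = InvRound(s_2, k_4) = 0x2EB
s_4 = InvRound(s_3, k_3) = 0xB2F
s_5 = InvRound(s_4, k_2) = 0xD71
s_6 = InvRound(s_5, k_1) = 0x50D
s_7 = InvRound(s_6, k_0) = 0x779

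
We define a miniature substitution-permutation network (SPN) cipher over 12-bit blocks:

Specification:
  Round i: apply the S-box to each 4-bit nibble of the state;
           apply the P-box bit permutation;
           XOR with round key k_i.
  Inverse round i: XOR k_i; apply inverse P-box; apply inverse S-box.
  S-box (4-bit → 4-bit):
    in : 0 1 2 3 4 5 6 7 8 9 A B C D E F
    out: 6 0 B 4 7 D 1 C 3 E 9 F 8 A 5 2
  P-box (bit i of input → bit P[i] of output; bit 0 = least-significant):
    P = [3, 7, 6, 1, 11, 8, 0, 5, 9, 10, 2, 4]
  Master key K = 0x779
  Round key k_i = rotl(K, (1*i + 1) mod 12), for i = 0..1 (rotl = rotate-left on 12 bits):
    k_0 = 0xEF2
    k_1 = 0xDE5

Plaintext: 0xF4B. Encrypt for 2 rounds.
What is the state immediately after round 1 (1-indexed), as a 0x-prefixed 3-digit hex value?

s_0 = plaintext = 0xF4B
s_1 = Round(s_0, k_0) = 0x339
s_2 = Round(s_1, k_1) = 0xD22

0x339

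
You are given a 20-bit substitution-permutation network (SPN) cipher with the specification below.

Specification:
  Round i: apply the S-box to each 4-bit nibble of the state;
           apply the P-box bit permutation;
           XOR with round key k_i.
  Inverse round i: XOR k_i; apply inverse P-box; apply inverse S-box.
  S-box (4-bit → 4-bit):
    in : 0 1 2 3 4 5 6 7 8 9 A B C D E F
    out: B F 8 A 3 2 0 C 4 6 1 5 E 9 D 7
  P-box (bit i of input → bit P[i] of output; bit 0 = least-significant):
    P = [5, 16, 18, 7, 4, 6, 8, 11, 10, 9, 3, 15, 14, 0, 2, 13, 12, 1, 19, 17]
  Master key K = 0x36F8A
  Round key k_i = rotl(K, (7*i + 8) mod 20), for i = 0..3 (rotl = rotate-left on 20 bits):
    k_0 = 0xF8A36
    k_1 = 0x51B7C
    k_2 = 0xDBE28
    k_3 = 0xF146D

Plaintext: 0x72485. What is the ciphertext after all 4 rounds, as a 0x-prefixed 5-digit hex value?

0x37DAA

s_0 = plaintext = 0x72485
s_1 = Round(s_0, k_0) = 0x4AD36
s_2 = Round(s_1, k_1) = 0x5C73E
s_3 = Round(s_2, k_2) = 0x916C7
s_4 = Round(s_3, k_3) = 0x37DAA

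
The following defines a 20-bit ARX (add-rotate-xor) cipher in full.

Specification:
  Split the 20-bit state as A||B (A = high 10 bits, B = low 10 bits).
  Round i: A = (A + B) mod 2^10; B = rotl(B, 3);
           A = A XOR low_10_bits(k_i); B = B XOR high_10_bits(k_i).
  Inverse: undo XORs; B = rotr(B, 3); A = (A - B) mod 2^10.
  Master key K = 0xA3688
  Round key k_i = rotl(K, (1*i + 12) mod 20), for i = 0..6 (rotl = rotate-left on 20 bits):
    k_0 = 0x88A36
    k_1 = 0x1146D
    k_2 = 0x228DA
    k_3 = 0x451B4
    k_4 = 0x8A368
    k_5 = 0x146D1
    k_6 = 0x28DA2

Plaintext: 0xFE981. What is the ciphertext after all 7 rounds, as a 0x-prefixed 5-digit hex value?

s_0 = plaintext = 0xFE981
s_1 = Round(s_0, k_0) = 0xD3629
s_2 = Round(s_1, k_1) = 0x46D09
s_3 = Round(s_2, k_2) = 0xBF8C0
s_4 = Round(s_3, k_3) = 0x82B15
s_5 = Round(s_4, k_4) = 0x9DE86
s_6 = Round(s_5, k_5) = 0x8B064
s_7 = Round(s_6, k_6) = 0xCCB83

0xCCB83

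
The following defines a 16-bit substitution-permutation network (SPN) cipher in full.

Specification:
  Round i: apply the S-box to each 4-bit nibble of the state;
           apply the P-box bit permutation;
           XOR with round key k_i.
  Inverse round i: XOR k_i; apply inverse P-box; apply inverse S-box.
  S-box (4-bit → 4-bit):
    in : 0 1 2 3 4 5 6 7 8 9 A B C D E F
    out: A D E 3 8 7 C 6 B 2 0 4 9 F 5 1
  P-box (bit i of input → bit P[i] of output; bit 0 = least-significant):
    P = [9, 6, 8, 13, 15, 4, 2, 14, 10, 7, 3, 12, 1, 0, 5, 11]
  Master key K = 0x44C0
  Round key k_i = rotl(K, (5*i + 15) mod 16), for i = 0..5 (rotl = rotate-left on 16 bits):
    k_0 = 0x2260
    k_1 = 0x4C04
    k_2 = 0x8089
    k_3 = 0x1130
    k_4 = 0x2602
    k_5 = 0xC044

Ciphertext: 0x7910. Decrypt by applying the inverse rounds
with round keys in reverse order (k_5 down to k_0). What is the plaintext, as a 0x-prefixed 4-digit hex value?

s_0 = ciphertext = 0x7910
s_1 = InvRound(s_0, k_5) = 0x4452
s_2 = InvRound(s_1, k_4) = 0xAA08
s_3 = InvRound(s_2, k_3) = 0x6631
s_4 = InvRound(s_3, k_2) = 0xB58C
s_5 = InvRound(s_4, k_1) = 0x42C6
s_6 = InvRound(s_5, k_0) = 0xE964

0xE964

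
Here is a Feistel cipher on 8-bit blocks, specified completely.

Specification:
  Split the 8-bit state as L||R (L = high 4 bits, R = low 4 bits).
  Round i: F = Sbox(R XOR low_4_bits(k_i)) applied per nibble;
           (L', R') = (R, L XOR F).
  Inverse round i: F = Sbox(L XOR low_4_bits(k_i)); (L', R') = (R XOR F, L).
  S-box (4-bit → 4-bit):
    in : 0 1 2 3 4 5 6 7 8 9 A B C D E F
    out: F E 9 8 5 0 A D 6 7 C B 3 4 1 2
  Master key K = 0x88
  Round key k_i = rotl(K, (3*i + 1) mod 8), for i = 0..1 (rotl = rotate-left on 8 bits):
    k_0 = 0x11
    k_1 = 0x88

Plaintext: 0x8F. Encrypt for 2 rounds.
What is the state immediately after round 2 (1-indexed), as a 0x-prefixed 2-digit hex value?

0x91

s_0 = plaintext = 0x8F
s_1 = Round(s_0, k_0) = 0xF9
s_2 = Round(s_1, k_1) = 0x91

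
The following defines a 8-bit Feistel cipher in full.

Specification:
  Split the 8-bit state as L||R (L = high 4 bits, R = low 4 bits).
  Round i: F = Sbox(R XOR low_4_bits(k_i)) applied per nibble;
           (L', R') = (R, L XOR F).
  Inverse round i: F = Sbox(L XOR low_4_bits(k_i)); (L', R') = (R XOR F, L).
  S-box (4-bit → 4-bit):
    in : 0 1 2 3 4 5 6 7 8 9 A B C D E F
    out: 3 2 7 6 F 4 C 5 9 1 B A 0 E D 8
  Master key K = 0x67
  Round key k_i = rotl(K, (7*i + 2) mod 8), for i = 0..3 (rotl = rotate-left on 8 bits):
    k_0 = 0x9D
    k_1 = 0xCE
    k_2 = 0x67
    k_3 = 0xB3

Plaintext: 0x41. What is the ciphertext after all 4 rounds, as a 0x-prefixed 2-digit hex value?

0xAB

s_0 = plaintext = 0x41
s_1 = Round(s_0, k_0) = 0x14
s_2 = Round(s_1, k_1) = 0x4A
s_3 = Round(s_2, k_2) = 0xAA
s_4 = Round(s_3, k_3) = 0xAB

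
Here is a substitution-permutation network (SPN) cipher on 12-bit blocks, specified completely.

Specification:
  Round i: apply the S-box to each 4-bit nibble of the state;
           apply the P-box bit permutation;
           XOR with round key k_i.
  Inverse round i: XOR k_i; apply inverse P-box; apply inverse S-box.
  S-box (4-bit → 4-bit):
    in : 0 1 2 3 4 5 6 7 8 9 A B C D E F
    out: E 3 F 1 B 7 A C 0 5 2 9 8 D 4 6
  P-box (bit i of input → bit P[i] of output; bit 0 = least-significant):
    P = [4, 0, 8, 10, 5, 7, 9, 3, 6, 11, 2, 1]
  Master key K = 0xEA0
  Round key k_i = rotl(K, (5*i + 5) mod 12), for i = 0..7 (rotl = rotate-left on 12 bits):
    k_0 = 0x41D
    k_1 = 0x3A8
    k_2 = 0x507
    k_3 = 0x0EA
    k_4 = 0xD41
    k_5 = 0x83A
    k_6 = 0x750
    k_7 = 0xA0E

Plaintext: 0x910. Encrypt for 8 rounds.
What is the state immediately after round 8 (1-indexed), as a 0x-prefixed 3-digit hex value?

s_0 = plaintext = 0x910
s_1 = Round(s_0, k_0) = 0x1F8
s_2 = Round(s_1, k_1) = 0x968
s_3 = Round(s_2, k_2) = 0x5CB
s_4 = Round(s_3, k_3) = 0xCB6
s_5 = Round(s_4, k_4) = 0x96A
s_6 = Round(s_5, k_5) = 0x8F7
s_7 = Round(s_6, k_6) = 0x0D0
s_8 = Round(s_7, k_7) = 0x521

0x521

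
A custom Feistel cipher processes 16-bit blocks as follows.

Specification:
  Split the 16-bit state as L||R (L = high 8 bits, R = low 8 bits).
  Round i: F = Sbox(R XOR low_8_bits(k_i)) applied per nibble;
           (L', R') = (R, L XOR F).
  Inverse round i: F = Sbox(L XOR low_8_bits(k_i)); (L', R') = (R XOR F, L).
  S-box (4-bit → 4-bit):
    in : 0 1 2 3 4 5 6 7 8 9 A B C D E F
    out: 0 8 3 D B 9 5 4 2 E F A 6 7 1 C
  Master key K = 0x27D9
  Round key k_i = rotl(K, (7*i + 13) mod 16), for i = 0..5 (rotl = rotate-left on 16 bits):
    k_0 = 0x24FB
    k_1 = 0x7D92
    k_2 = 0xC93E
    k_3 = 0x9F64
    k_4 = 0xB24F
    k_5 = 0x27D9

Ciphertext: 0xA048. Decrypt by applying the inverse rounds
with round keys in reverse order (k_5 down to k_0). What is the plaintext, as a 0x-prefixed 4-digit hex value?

0x2A2B

s_0 = ciphertext = 0xA048
s_1 = InvRound(s_0, k_5) = 0x06A0
s_2 = InvRound(s_1, k_4) = 0x1E06
s_3 = InvRound(s_2, k_3) = 0x491E
s_4 = InvRound(s_3, k_2) = 0x5A49
s_5 = InvRound(s_4, k_1) = 0x2B5A
s_6 = InvRound(s_5, k_0) = 0x2A2B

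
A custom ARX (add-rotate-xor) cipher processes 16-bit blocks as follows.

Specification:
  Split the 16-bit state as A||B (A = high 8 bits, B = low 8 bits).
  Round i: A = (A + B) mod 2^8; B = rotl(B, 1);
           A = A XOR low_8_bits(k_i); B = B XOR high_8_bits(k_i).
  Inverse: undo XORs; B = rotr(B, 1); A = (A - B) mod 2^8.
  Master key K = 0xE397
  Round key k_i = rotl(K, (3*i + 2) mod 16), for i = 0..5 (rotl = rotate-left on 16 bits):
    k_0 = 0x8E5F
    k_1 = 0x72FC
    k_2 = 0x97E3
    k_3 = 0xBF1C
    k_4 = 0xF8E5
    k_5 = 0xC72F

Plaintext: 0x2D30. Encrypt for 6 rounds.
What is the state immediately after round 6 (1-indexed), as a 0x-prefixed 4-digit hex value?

s_0 = plaintext = 0x2D30
s_1 = Round(s_0, k_0) = 0x02EE
s_2 = Round(s_1, k_1) = 0x0CAF
s_3 = Round(s_2, k_2) = 0x58C8
s_4 = Round(s_3, k_3) = 0x3C2E
s_5 = Round(s_4, k_4) = 0x8FA4
s_6 = Round(s_5, k_5) = 0x1C8E

0x1C8E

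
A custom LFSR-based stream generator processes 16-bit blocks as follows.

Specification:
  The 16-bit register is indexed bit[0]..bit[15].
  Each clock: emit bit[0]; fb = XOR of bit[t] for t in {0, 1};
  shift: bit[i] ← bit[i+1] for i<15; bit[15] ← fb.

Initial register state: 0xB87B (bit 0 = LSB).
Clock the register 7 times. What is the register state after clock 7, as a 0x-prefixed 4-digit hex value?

reg_0 = 0xB87B
clock 1: out=1, reg = 0x5C3D
clock 2: out=1, reg = 0xAE1E
clock 3: out=0, reg = 0xD70F
clock 4: out=1, reg = 0x6B87
clock 5: out=1, reg = 0x35C3
clock 6: out=1, reg = 0x1AE1
clock 7: out=1, reg = 0x8D70

0x8D70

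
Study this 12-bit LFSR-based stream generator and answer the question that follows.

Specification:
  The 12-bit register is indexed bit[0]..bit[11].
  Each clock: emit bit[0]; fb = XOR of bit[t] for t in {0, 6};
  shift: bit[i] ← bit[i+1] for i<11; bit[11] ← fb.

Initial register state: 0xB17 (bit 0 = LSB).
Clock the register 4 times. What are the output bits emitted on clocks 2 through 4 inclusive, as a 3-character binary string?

reg_0 = 0xB17
clock 1: out=1, reg = 0xD8B
clock 2: out=1, reg = 0xEC5
clock 3: out=1, reg = 0x762
clock 4: out=0, reg = 0xBB1

110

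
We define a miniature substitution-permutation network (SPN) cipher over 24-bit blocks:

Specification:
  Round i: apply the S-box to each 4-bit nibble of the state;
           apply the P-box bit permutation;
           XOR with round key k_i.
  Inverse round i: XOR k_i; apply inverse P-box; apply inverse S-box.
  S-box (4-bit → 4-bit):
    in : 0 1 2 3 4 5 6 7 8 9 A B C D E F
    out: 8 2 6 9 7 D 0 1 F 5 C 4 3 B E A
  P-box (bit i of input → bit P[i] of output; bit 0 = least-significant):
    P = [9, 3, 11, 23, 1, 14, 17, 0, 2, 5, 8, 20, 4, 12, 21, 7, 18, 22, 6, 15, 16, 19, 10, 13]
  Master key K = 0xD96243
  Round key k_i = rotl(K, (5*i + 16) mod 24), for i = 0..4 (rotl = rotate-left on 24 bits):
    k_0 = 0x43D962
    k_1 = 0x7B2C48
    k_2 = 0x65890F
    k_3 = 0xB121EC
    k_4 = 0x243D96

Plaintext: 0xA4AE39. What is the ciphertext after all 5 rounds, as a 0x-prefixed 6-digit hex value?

0x14FAEF

s_0 = plaintext = 0xA4AE39
s_1 = Round(s_0, k_0) = 0x37F681
s_2 = Round(s_1, k_1) = 0x7C5CC3
s_3 = Round(s_2, k_2) = 0x80CBB9
s_4 = Round(s_3, k_3) = 0xBA9EFC
s_5 = Round(s_4, k_4) = 0x14FAEF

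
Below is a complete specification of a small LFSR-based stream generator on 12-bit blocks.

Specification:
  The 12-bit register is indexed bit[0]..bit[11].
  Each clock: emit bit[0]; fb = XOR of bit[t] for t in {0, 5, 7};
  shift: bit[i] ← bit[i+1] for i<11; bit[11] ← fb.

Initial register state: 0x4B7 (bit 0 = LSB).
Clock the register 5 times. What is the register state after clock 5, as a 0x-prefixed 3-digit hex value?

reg_0 = 0x4B7
clock 1: out=1, reg = 0xA5B
clock 2: out=1, reg = 0xD2D
clock 3: out=1, reg = 0x696
clock 4: out=0, reg = 0xB4B
clock 5: out=1, reg = 0xDA5

0xDA5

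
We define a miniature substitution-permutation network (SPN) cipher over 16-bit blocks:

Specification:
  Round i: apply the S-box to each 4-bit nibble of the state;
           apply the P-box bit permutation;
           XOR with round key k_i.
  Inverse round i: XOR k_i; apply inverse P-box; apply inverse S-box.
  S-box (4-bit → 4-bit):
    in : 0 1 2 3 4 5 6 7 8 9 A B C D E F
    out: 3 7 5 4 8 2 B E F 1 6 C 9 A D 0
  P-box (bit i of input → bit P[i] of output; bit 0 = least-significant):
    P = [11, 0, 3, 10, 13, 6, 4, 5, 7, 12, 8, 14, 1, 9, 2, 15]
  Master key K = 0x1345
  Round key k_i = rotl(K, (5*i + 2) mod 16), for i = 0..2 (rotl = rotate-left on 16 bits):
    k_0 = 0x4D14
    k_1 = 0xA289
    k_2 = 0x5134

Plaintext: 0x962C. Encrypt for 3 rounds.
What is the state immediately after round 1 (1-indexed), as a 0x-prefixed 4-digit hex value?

0x3186

s_0 = plaintext = 0x962C
s_1 = Round(s_0, k_0) = 0x3186
s_2 = Round(s_1, k_1) = 0x9F7C
s_3 = Round(s_2, k_2) = 0x5D46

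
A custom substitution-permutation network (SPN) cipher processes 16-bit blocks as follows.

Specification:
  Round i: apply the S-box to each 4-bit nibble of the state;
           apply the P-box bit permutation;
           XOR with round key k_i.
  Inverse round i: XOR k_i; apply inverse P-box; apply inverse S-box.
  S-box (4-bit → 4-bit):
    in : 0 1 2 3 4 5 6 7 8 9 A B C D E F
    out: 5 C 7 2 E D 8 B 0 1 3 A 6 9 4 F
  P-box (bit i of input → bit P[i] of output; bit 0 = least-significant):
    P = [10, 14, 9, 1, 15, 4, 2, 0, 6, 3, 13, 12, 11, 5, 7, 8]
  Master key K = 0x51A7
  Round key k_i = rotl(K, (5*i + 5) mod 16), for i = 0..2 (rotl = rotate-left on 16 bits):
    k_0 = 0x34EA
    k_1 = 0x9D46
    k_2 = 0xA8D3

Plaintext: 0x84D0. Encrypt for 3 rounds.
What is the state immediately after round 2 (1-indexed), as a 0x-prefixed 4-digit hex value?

0xFD0A

s_0 = plaintext = 0x84D0
s_1 = Round(s_0, k_0) = 0x82E3
s_2 = Round(s_1, k_1) = 0xFD0A
s_3 = Round(s_2, k_2) = 0x7537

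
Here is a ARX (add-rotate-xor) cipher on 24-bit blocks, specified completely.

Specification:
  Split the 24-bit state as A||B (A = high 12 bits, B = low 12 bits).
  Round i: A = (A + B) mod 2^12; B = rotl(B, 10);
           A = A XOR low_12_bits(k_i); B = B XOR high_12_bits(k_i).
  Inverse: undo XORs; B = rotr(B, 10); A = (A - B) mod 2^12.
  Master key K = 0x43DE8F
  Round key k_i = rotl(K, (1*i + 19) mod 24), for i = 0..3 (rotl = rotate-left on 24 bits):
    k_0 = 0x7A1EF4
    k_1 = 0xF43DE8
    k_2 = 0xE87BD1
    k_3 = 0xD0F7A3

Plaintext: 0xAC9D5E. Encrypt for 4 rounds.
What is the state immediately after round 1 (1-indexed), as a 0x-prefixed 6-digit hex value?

0x6D3CF6

s_0 = plaintext = 0xAC9D5E
s_1 = Round(s_0, k_0) = 0x6D3CF6
s_2 = Round(s_1, k_1) = 0xE2147E
s_3 = Round(s_2, k_2) = 0x94E798
s_4 = Round(s_3, k_3) = 0x745CE9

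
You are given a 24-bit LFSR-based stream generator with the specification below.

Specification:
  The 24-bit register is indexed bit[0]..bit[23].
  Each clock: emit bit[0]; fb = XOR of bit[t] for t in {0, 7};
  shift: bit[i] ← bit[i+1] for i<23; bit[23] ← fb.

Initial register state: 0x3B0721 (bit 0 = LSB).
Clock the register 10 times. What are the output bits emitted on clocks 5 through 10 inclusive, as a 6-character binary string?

reg_0 = 0x3B0721
clock 1: out=1, reg = 0x9D8390
clock 2: out=0, reg = 0xCEC1C8
clock 3: out=0, reg = 0xE760E4
clock 4: out=0, reg = 0xF3B072
clock 5: out=0, reg = 0x79D839
clock 6: out=1, reg = 0xBCEC1C
clock 7: out=0, reg = 0x5E760E
clock 8: out=0, reg = 0x2F3B07
clock 9: out=1, reg = 0x979D83
clock 10: out=1, reg = 0x4BCEC1

010011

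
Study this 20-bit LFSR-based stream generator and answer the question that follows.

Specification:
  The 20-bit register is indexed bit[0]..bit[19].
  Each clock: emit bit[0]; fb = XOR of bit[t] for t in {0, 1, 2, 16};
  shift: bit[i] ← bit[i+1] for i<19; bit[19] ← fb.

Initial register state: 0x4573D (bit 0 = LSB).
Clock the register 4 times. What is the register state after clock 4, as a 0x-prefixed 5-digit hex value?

0x84573

reg_0 = 0x4573D
clock 1: out=1, reg = 0x22B9E
clock 2: out=0, reg = 0x115CF
clock 3: out=1, reg = 0x08AE7
clock 4: out=1, reg = 0x84573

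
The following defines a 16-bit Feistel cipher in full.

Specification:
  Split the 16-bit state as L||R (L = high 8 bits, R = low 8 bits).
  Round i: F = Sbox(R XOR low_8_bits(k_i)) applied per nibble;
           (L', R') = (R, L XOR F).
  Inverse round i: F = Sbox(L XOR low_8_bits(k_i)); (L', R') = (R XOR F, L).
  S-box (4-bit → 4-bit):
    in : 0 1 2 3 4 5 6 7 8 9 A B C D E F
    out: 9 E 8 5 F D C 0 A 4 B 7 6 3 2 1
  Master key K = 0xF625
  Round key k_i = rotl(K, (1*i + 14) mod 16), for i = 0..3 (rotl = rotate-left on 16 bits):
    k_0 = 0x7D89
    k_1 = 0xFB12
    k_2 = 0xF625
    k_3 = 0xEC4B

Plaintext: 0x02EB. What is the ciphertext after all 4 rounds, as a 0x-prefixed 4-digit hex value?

0xD593

s_0 = plaintext = 0x02EB
s_1 = Round(s_0, k_0) = 0xEBCA
s_2 = Round(s_1, k_1) = 0xCAD1
s_3 = Round(s_2, k_2) = 0xD1D5
s_4 = Round(s_3, k_3) = 0xD593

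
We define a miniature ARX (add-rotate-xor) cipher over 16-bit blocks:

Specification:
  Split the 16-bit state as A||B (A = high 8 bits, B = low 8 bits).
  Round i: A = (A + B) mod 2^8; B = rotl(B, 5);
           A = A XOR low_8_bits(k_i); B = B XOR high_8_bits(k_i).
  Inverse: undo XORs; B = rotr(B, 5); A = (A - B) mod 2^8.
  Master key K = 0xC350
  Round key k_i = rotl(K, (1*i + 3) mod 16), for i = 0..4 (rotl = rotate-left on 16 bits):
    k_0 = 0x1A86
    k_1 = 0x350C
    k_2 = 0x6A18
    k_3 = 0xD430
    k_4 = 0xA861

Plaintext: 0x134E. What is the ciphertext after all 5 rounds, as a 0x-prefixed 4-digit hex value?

s_0 = plaintext = 0x134E
s_1 = Round(s_0, k_0) = 0xE7D3
s_2 = Round(s_1, k_1) = 0xB64F
s_3 = Round(s_2, k_2) = 0x1D83
s_4 = Round(s_3, k_3) = 0x90A4
s_5 = Round(s_4, k_4) = 0x553C

0x553C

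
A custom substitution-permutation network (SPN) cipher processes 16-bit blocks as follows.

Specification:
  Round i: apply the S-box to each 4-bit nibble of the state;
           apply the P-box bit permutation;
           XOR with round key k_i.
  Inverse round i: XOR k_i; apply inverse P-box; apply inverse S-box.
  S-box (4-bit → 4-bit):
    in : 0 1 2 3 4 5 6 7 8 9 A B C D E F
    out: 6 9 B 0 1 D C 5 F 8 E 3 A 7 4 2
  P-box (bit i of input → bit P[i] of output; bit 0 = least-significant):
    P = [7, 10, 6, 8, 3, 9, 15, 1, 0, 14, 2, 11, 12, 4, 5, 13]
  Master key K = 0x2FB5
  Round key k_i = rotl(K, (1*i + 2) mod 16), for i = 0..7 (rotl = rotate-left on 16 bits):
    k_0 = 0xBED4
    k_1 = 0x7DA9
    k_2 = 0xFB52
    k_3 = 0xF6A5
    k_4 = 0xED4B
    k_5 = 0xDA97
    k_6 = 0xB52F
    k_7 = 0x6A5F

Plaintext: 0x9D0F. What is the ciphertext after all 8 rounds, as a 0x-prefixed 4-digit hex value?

0x91EC

s_0 = plaintext = 0x9D0F
s_1 = Round(s_0, k_0) = 0x58D1
s_2 = Round(s_1, k_1) = 0x8604
s_3 = Round(s_2, k_2) = 0x41E6
s_4 = Round(s_3, k_3) = 0x6FE4
s_5 = Round(s_4, k_4) = 0x0DEB
s_6 = Round(s_5, k_5) = 0x1E22
s_7 = Round(s_6, k_6) = 0x82A1
s_8 = Round(s_7, k_7) = 0x91EC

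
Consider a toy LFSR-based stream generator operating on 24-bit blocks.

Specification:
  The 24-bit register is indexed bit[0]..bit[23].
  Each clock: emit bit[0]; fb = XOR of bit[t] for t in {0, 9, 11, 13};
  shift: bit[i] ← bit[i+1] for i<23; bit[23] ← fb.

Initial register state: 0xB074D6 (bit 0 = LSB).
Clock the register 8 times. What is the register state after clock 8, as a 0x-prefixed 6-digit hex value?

reg_0 = 0xB074D6
clock 1: out=0, reg = 0xD83A6B
clock 2: out=1, reg = 0x6C1D35
clock 3: out=1, reg = 0x360E9A
clock 4: out=0, reg = 0x1B074D
clock 5: out=1, reg = 0x0D83A6
clock 6: out=0, reg = 0x86C1D3
clock 7: out=1, reg = 0xC360E9
clock 8: out=1, reg = 0x61B074

0x61B074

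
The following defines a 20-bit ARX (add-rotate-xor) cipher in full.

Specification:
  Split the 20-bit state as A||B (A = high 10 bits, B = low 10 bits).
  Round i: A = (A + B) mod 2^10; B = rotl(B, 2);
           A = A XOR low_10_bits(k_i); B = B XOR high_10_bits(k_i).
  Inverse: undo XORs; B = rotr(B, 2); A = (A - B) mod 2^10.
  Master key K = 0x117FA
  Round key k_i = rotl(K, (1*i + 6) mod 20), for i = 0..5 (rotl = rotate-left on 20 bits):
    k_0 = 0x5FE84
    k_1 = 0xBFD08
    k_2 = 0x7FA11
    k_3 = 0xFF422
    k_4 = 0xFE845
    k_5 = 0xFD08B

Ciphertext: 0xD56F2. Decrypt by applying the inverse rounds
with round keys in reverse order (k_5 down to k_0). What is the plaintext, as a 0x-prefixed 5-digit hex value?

s_0 = ciphertext = 0xD56F2
s_1 = InvRound(s_0, k_5) = 0x67641
s_2 = InvRound(s_1, k_4) = 0x9AB6E
s_3 = InvRound(s_2, k_3) = 0xC9324
s_4 = InvRound(s_3, k_2) = 0x9FEB6
s_5 = InvRound(s_4, k_1) = 0x99512
s_6 = InvRound(s_5, k_0) = 0xF191B

0xF191B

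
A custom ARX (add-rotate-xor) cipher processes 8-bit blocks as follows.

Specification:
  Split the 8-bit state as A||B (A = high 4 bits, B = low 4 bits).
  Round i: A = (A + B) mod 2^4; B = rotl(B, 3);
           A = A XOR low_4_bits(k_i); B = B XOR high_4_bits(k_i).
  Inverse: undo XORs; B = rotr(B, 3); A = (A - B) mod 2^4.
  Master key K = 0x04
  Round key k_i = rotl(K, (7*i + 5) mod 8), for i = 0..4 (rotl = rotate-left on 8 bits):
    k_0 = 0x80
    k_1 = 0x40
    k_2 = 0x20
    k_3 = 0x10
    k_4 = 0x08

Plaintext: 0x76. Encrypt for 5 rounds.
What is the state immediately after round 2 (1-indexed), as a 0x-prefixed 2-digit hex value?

0x89

s_0 = plaintext = 0x76
s_1 = Round(s_0, k_0) = 0xDB
s_2 = Round(s_1, k_1) = 0x89
s_3 = Round(s_2, k_2) = 0x1E
s_4 = Round(s_3, k_3) = 0xF6
s_5 = Round(s_4, k_4) = 0xD3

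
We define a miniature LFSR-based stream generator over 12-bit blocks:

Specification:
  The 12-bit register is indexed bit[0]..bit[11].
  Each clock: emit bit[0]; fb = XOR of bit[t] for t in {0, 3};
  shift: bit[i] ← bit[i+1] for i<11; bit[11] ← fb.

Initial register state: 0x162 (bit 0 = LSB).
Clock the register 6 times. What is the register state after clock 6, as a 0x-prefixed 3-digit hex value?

0x385

reg_0 = 0x162
clock 1: out=0, reg = 0x0B1
clock 2: out=1, reg = 0x858
clock 3: out=0, reg = 0xC2C
clock 4: out=0, reg = 0xE16
clock 5: out=0, reg = 0x70B
clock 6: out=1, reg = 0x385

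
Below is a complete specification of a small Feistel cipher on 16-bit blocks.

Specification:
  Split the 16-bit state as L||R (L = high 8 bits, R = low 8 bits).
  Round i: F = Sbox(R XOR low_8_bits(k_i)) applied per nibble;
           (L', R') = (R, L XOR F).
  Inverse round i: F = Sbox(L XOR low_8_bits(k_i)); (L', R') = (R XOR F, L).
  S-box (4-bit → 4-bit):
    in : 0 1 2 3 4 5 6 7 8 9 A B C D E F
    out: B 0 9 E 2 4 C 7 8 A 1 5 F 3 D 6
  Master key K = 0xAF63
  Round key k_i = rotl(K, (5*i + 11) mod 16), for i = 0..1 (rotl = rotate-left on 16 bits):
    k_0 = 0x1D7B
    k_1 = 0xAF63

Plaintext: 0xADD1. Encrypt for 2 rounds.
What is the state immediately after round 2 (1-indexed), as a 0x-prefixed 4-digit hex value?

s_0 = plaintext = 0xADD1
s_1 = Round(s_0, k_0) = 0xD1BC
s_2 = Round(s_1, k_1) = 0xBCE7

0xBCE7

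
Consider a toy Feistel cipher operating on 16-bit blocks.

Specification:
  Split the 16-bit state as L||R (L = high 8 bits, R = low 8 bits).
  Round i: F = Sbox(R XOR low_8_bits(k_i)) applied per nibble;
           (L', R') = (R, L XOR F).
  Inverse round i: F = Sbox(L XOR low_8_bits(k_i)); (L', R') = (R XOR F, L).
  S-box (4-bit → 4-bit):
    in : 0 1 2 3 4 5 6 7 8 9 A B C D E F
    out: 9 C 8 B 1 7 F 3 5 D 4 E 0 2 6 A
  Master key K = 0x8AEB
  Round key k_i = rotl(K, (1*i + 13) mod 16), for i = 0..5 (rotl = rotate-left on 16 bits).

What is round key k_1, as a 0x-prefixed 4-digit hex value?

K = 0x8AEB
k_0 = rotl(K, (1*0+13) mod 16) = rotl(K, 13) = 0x715D
k_1 = rotl(K, (1*1+13) mod 16) = rotl(K, 14) = 0xE2BA

0xE2BA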